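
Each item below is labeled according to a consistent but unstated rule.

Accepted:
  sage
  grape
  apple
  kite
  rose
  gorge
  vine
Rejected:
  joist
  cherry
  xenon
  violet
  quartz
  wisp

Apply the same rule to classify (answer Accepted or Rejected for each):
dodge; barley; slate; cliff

Accepted, Rejected, Accepted, Rejected

The distinguishing property — ends with 'e' — holds for all the 'Accepted' cases and none of the 'Rejected' cases.
dodge: Accepted (ends with 'e'). barley: Rejected (ends with 'y'). slate: Accepted (ends with 'e'). cliff: Rejected (ends with 'f').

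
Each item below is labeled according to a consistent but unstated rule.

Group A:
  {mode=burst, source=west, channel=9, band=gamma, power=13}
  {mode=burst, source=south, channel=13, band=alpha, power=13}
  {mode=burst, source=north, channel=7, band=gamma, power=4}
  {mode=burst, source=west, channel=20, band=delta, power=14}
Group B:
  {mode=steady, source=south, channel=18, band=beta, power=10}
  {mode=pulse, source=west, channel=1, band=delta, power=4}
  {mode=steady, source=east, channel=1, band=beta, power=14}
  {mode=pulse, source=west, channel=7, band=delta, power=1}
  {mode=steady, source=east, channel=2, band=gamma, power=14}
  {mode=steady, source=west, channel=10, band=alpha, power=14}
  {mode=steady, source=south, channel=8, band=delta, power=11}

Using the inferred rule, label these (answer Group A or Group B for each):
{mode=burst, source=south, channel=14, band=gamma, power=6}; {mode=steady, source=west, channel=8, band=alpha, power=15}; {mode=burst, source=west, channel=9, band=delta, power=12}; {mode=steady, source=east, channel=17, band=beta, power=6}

Group A, Group B, Group A, Group B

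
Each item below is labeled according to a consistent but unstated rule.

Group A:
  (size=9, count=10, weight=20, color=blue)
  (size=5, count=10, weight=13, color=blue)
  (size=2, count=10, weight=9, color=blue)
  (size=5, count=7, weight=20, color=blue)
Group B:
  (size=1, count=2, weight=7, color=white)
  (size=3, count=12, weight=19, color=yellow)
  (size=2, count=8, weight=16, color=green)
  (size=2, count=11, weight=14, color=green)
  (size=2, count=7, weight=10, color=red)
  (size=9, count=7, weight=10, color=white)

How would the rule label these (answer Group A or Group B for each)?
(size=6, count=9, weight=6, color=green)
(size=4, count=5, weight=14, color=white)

Checking candidate rules against both groups, what survives is: color is blue.

Group B, Group B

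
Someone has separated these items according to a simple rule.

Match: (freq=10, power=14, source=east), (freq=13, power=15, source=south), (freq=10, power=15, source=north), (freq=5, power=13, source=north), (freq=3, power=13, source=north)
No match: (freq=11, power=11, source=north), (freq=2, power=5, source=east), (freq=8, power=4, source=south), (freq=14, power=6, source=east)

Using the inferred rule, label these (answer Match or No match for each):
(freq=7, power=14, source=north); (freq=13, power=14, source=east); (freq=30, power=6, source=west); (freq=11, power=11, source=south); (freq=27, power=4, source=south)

Match, Match, No match, No match, No match

The simplest hypothesis consistent with all the labels is: power ≥ 13.
Match: (freq=7, power=14, source=north), since power = 14. Match: (freq=13, power=14, source=east), since power = 14. No match: (freq=30, power=6, source=west), since power = 6. No match: (freq=11, power=11, source=south), since power = 11. No match: (freq=27, power=4, source=south), since power = 4.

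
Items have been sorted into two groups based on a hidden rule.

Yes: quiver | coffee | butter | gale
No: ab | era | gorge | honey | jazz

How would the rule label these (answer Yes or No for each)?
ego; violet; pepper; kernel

No, Yes, Yes, Yes

A rule that fits every label: even length AND contains 'e' — true of each 'Yes' example, false of each 'No' one.
ego → length 3, has 'e' → No.
violet → length 6, has 'e' → Yes.
pepper → length 6, has 'e' → Yes.
kernel → length 6, has 'e' → Yes.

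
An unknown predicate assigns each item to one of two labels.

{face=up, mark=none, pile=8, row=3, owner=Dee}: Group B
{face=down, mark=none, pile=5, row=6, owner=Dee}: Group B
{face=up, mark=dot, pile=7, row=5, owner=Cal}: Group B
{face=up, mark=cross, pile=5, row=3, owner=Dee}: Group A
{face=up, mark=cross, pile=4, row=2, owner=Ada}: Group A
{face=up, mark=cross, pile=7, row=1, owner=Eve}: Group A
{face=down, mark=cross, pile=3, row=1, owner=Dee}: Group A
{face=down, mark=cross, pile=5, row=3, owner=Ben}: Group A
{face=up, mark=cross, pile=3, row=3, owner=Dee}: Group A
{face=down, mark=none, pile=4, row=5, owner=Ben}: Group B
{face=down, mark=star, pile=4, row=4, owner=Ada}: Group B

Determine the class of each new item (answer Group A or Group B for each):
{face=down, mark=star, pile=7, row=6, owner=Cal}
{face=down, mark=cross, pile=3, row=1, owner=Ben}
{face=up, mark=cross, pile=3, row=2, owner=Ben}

Group B, Group A, Group A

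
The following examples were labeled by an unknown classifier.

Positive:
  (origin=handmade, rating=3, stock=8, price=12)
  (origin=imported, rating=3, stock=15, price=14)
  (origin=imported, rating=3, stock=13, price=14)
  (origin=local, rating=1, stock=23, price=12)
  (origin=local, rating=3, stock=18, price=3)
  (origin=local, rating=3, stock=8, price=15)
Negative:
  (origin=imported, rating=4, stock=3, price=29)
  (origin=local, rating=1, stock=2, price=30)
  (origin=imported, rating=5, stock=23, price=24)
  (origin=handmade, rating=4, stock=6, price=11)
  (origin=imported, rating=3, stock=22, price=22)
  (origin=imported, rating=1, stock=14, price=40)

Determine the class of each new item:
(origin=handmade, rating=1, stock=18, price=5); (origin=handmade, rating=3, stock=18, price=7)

Positive, Positive

'Positive' ⟺ stock ≥ 8 AND price ≤ 15.
(origin=handmade, rating=1, stock=18, price=5): stock = 18, price = 5 — satisfies this, so Positive. (origin=handmade, rating=3, stock=18, price=7): stock = 18, price = 7 — satisfies this, so Positive.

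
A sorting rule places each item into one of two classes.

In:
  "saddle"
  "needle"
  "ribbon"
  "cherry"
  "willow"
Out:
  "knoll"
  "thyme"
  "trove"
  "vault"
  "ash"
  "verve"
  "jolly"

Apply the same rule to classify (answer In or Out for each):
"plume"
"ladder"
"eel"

Out, In, Out

The pattern is that an item is 'In' exactly when: even length.
"plume": Out (length 5).
"ladder": In (length 6).
"eel": Out (length 3).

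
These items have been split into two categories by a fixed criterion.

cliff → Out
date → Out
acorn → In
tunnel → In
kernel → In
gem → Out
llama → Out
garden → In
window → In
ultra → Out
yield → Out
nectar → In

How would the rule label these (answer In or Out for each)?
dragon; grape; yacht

In, Out, Out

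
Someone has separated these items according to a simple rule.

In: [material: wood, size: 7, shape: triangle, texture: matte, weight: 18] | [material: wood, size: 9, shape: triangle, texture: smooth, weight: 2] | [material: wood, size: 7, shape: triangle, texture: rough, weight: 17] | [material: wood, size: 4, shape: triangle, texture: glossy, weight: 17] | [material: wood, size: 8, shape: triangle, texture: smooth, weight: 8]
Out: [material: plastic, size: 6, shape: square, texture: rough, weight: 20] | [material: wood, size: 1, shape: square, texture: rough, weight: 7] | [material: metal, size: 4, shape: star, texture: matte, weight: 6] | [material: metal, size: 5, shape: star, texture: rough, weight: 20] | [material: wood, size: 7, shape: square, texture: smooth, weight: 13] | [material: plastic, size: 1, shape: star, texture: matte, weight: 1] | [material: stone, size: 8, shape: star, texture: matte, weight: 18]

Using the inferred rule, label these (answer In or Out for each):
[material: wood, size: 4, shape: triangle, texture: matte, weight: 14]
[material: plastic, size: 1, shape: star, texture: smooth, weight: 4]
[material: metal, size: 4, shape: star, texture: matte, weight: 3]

In, Out, Out

Rule: shape is triangle. This holds for each 'In' example and fails for each 'Out' one.
[material: wood, size: 4, shape: triangle, texture: matte, weight: 14]: shape is triangle, checks out → In.
[material: plastic, size: 1, shape: star, texture: smooth, weight: 4]: shape is star, doesn't qualify → Out.
[material: metal, size: 4, shape: star, texture: matte, weight: 3]: shape is star, doesn't qualify → Out.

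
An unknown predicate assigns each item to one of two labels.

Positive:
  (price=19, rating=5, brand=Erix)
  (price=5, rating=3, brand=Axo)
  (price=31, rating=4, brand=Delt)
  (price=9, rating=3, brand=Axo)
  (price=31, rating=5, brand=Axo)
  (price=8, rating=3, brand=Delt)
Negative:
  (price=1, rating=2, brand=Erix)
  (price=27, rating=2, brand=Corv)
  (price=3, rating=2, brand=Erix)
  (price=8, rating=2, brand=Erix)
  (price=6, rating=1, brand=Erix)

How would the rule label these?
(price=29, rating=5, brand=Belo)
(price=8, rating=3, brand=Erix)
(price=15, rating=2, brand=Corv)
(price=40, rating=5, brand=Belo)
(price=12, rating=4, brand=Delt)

The common property of the 'Positive' items is: rating ≥ 3. No 'Negative' item has it.

Positive, Positive, Negative, Positive, Positive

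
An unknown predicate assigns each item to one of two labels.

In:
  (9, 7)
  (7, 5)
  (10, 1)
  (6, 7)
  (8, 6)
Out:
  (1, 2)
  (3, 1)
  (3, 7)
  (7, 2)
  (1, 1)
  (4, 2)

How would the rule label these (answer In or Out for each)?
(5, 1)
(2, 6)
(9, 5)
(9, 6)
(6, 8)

The simplest hypothesis consistent with all the labels is: sum ≥ 11.

Out, Out, In, In, In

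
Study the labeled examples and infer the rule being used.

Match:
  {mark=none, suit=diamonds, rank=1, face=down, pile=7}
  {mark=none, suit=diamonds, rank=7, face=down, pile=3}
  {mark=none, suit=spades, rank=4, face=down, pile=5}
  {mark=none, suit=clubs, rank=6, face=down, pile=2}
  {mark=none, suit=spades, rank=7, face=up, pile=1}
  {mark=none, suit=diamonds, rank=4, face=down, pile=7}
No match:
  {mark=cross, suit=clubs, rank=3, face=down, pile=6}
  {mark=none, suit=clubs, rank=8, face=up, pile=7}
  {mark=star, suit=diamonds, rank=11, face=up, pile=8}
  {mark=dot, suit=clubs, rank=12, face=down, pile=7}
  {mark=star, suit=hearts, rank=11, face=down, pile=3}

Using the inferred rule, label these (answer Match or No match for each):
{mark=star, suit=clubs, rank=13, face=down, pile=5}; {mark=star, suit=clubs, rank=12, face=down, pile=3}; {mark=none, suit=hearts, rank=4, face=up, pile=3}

The simplest hypothesis consistent with all the labels is: mark is none AND rank ≤ 7.
No match: {mark=star, suit=clubs, rank=13, face=down, pile=5}, since mark is star, rank = 13.
No match: {mark=star, suit=clubs, rank=12, face=down, pile=3}, since mark is star, rank = 12.
Match: {mark=none, suit=hearts, rank=4, face=up, pile=3}, since mark is none, rank = 4.

No match, No match, Match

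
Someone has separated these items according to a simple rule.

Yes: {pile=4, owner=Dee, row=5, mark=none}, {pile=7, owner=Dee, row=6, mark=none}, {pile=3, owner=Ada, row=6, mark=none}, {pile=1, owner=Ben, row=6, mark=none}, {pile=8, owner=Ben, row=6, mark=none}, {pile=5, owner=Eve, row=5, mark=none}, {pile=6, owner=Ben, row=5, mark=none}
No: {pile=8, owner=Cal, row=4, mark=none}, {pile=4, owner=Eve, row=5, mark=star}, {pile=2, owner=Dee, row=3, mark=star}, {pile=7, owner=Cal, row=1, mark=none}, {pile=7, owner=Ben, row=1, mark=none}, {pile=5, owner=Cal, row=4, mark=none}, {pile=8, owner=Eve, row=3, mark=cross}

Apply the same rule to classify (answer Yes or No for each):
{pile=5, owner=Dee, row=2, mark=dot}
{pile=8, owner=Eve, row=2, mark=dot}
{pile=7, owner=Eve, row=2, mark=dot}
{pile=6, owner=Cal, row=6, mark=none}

No, No, No, Yes

All 'Yes' examples share one property — mark is none AND row ≥ 5 — and every 'No' example lacks it.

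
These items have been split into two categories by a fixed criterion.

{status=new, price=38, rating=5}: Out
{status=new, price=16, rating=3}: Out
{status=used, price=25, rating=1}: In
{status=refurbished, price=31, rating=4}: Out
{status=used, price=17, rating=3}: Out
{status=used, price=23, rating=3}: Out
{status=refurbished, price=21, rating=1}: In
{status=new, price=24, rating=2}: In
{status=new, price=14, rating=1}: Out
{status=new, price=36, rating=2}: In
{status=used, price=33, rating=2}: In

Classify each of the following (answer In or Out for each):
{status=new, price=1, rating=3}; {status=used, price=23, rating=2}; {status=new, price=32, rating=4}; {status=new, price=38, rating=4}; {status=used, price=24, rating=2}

Out, In, Out, Out, In

'In' ⟺ rating ≤ 2 AND price ≥ 16.
{status=new, price=1, rating=3}: rating = 3, price = 1, lacks this property → Out. {status=used, price=23, rating=2}: rating = 2, price = 23, matches → In. {status=new, price=32, rating=4}: rating = 4, price = 32, lacks this property → Out. {status=new, price=38, rating=4}: rating = 4, price = 38, lacks this property → Out. {status=used, price=24, rating=2}: rating = 2, price = 24, matches → In.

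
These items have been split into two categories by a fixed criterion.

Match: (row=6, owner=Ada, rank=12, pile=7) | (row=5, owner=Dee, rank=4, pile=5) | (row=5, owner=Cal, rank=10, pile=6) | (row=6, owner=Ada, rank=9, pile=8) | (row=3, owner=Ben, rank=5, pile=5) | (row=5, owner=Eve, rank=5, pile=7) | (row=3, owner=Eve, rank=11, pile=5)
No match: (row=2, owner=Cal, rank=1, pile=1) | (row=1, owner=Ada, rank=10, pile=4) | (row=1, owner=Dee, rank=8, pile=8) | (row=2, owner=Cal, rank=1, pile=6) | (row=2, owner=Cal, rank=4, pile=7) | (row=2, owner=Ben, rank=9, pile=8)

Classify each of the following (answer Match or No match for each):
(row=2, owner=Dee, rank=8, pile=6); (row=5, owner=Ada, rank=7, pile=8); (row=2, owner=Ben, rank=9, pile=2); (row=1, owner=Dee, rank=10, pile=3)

No match, Match, No match, No match

Rule: row ≥ 3. This holds for each 'Match' example and fails for each 'No match' one.
(row=2, owner=Dee, rank=8, pile=6) — row = 2, hence No match.
(row=5, owner=Ada, rank=7, pile=8) — row = 5, hence Match.
(row=2, owner=Ben, rank=9, pile=2) — row = 2, hence No match.
(row=1, owner=Dee, rank=10, pile=3) — row = 1, hence No match.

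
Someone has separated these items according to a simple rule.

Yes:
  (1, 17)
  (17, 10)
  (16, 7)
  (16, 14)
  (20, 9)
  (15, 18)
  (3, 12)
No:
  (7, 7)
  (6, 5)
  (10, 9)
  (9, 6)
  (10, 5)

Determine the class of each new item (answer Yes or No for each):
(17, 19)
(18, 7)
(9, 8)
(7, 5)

The distinguishing property — max ≥ 12 — holds for all the 'Yes' cases and none of the 'No' cases.

Yes, Yes, No, No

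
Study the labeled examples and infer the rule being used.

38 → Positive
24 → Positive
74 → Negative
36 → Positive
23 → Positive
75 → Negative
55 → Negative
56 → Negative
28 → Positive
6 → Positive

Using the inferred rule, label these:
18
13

Positive, Positive

Rule: at most 38. This holds for each 'Positive' example and fails for each 'Negative' one.
Positive: 18, since 18 ≤ 38.
Positive: 13, since 13 ≤ 38.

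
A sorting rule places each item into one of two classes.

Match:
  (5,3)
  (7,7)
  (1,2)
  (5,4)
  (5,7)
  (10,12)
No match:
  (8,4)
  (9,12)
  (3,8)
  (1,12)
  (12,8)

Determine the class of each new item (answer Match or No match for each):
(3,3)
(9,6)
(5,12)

Every 'Match' example satisfies: |first − second| ≤ 2. None of the 'No match' examples do.
Match: (3,3), since |3−3| = 0. No match: (9,6), since |9−6| = 3. No match: (5,12), since |5−12| = 7.

Match, No match, No match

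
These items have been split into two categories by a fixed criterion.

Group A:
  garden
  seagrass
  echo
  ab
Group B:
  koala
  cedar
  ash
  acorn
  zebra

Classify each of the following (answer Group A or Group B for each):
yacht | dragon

Group B, Group A

'Group A' ⟺ even length.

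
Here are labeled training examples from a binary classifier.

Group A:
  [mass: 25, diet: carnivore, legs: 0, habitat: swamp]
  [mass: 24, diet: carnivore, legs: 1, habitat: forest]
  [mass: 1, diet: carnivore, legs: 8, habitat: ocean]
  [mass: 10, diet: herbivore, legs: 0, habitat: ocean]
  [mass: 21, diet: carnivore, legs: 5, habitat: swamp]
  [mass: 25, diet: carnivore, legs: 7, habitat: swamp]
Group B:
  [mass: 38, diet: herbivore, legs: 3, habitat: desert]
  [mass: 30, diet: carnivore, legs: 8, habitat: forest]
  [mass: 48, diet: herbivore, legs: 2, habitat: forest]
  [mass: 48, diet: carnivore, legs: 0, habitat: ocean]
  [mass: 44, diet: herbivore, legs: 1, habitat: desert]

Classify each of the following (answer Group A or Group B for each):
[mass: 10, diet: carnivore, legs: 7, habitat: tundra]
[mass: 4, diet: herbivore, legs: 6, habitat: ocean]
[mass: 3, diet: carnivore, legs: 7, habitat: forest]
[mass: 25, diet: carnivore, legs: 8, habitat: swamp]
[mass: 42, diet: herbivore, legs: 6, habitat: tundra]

Group A, Group A, Group A, Group A, Group B

The rule appears to be: mass ≤ 25.
[mass: 10, diet: carnivore, legs: 7, habitat: tundra]: Group A (mass = 10). [mass: 4, diet: herbivore, legs: 6, habitat: ocean]: Group A (mass = 4). [mass: 3, diet: carnivore, legs: 7, habitat: forest]: Group A (mass = 3). [mass: 25, diet: carnivore, legs: 8, habitat: swamp]: Group A (mass = 25). [mass: 42, diet: herbivore, legs: 6, habitat: tundra]: Group B (mass = 42).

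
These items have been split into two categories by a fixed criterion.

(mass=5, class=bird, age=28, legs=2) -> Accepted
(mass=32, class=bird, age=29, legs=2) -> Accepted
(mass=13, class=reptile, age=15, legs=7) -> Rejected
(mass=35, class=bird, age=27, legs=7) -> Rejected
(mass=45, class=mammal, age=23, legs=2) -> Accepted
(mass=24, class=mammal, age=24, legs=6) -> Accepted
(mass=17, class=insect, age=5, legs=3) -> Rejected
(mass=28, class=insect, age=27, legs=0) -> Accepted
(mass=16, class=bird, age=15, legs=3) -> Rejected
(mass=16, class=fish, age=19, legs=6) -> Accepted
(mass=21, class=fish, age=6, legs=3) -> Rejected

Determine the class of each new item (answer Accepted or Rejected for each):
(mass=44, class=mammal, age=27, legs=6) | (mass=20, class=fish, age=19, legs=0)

Rule: legs is even. This holds for each 'Accepted' example and fails for each 'Rejected' one.
(mass=44, class=mammal, age=27, legs=6): legs = 6, passes → Accepted.
(mass=20, class=fish, age=19, legs=0): legs = 0, passes → Accepted.

Accepted, Accepted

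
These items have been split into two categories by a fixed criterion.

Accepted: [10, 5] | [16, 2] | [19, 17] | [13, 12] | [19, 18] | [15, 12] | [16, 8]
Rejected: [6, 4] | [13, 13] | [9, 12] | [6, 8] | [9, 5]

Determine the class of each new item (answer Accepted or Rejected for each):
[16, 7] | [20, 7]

Accepted, Accepted

The pattern is that an item is 'Accepted' exactly when: first > second AND sum ≥ 15.
[16, 7]: 16 > 7, 16+7 = 23, fits → Accepted. [20, 7]: 20 > 7, 20+7 = 27, fits → Accepted.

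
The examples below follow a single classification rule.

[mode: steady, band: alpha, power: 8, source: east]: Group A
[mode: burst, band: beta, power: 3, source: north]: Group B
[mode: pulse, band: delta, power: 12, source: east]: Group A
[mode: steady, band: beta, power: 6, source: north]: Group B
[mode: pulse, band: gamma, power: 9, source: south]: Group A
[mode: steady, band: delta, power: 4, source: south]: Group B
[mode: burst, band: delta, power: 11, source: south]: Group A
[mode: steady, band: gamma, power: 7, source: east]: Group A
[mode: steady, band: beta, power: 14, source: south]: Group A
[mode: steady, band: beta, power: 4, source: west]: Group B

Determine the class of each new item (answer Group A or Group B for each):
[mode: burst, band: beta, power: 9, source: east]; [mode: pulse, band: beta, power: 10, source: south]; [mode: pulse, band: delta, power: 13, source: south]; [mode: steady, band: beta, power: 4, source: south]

Group A, Group A, Group A, Group B

All 'Group A' examples share one property — power ≥ 7 — and every 'Group B' example lacks it.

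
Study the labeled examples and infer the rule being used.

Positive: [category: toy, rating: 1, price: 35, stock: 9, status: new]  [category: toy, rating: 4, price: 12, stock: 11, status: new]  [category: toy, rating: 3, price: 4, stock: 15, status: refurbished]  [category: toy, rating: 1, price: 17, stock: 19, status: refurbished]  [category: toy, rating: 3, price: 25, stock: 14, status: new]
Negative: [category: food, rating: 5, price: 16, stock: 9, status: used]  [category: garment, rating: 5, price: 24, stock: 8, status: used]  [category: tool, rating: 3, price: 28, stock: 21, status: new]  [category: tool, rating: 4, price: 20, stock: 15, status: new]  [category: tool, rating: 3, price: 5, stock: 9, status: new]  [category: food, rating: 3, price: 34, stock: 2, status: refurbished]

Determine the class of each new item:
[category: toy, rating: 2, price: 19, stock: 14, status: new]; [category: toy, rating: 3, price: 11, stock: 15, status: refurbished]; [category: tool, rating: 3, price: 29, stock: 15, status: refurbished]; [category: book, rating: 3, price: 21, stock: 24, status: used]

Positive, Positive, Negative, Negative

Rule: category is toy. This holds for each 'Positive' example and fails for each 'Negative' one.
[category: toy, rating: 2, price: 19, stock: 14, status: new] → category is toy → Positive. [category: toy, rating: 3, price: 11, stock: 15, status: refurbished] → category is toy → Positive. [category: tool, rating: 3, price: 29, stock: 15, status: refurbished] → category is tool → Negative. [category: book, rating: 3, price: 21, stock: 24, status: used] → category is book → Negative.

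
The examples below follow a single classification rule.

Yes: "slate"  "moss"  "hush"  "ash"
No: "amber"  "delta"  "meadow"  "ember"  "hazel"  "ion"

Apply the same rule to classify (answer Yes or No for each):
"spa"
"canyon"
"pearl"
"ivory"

Yes, No, No, No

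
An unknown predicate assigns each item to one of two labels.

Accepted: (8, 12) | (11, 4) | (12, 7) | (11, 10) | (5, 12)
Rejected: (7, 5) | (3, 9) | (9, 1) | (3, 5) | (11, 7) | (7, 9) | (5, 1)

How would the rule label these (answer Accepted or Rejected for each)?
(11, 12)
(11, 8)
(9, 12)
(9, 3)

The common property of the 'Accepted' items is: product is even. No 'Rejected' item has it.
(11, 12): Accepted (11·12 = 132).
(11, 8): Accepted (11·8 = 88).
(9, 12): Accepted (9·12 = 108).
(9, 3): Rejected (9·3 = 27).

Accepted, Accepted, Accepted, Rejected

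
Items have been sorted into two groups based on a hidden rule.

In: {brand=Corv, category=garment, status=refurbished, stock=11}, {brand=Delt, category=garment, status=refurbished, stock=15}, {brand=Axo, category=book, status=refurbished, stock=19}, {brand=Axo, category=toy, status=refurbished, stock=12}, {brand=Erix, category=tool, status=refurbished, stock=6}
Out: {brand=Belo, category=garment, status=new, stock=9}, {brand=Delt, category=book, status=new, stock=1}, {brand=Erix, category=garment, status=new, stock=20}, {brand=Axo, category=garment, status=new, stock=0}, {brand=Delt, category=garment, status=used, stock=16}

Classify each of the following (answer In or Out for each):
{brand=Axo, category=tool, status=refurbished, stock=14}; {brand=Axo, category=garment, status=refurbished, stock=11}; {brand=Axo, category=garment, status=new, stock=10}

All 'In' examples share one property — status is refurbished — and every 'Out' example lacks it.
{brand=Axo, category=tool, status=refurbished, stock=14}: status is refurbished, passes → In. {brand=Axo, category=garment, status=refurbished, stock=11}: status is refurbished, passes → In. {brand=Axo, category=garment, status=new, stock=10}: status is new, doesn't match → Out.

In, In, Out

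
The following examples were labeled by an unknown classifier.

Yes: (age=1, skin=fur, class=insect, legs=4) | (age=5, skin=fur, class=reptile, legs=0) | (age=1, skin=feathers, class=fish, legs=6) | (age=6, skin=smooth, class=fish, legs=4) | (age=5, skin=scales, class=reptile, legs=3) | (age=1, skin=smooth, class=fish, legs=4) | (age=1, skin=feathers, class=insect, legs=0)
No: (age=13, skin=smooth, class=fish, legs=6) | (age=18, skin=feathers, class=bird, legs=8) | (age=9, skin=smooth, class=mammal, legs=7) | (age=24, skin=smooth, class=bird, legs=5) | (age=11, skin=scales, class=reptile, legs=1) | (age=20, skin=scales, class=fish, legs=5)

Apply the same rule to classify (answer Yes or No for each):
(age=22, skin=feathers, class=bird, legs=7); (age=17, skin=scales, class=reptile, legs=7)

No, No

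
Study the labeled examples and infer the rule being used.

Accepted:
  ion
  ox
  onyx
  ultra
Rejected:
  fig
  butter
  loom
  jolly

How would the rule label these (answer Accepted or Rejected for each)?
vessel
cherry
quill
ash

Rejected, Rejected, Rejected, Accepted

Checking candidate rules against both groups, what survives is: starts with a vowel.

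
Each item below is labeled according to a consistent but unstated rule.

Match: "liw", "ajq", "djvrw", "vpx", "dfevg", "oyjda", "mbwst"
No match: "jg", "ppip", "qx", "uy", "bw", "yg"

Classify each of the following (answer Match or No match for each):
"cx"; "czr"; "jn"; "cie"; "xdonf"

The distinguishing property — odd length — holds for all the 'Match' cases and none of the 'No match' cases.
"cx" → length 2 → No match.
"czr" → length 3 → Match.
"jn" → length 2 → No match.
"cie" → length 3 → Match.
"xdonf" → length 5 → Match.

No match, Match, No match, Match, Match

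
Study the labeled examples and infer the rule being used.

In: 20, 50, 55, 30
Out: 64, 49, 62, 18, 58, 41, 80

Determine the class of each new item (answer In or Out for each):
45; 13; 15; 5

The pattern is that an item is 'In' exactly when: multiple of 5 AND at most 55.
45 → 45 = 5·9, 45 ≤ 55 → In.
13 → 13 = 5·2 + 3, 13 ≤ 55 → Out.
15 → 15 = 5·3, 15 ≤ 55 → In.
5 → 5 = 5·1, 5 ≤ 55 → In.

In, Out, In, In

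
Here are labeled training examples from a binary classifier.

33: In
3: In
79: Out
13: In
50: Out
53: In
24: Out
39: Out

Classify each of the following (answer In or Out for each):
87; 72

The classifier is using: ends in digit 3.
87 — last digit 7, hence Out. 72 — last digit 2, hence Out.

Out, Out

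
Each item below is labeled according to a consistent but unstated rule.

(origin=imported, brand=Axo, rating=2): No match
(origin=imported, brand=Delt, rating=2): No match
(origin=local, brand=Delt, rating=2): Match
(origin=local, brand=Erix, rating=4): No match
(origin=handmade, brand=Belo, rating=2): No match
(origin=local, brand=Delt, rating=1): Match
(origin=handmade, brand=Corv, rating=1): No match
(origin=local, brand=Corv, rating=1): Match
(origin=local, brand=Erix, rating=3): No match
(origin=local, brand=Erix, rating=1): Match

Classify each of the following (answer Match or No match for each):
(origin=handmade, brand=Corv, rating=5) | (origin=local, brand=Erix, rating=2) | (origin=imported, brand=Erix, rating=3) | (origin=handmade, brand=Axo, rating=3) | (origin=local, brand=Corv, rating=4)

Every 'Match' example satisfies: origin is local AND rating ≤ 2. None of the 'No match' examples do.
(origin=handmade, brand=Corv, rating=5): origin is handmade, rating = 5, doesn't match → No match.
(origin=local, brand=Erix, rating=2): origin is local, rating = 2, has this property → Match.
(origin=imported, brand=Erix, rating=3): origin is imported, rating = 3, doesn't match → No match.
(origin=handmade, brand=Axo, rating=3): origin is handmade, rating = 3, doesn't match → No match.
(origin=local, brand=Corv, rating=4): origin is local, rating = 4, doesn't match → No match.

No match, Match, No match, No match, No match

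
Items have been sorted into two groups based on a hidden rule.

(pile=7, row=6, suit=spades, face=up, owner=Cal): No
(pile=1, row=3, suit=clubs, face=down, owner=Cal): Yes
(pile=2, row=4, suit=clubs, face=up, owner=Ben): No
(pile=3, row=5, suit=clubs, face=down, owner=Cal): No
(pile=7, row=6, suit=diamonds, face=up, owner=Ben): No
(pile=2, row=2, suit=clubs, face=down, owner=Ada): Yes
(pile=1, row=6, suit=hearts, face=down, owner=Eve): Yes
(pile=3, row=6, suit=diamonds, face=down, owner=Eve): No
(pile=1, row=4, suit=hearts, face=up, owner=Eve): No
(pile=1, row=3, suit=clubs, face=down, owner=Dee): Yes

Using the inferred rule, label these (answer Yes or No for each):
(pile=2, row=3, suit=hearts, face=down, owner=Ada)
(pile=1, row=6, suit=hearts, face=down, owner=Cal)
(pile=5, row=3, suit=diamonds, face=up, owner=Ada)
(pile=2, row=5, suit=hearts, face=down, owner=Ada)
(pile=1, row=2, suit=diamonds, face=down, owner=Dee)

'Yes' ⟺ face is down AND pile ≤ 2.

Yes, Yes, No, Yes, Yes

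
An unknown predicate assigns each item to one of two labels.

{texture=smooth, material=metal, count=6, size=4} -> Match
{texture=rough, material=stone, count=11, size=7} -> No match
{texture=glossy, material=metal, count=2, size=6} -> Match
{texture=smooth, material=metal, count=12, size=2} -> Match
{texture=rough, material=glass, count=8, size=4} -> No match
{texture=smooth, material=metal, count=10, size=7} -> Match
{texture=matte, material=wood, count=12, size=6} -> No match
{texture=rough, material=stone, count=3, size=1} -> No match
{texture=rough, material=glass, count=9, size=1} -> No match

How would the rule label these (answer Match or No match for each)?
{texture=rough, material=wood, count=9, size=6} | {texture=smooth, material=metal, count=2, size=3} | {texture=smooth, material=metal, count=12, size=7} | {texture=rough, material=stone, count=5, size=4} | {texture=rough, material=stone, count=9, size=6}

No match, Match, Match, No match, No match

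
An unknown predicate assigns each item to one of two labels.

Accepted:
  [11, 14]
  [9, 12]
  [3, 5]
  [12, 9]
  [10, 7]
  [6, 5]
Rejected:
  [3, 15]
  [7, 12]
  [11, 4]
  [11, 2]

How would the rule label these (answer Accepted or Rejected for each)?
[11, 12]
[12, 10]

Every 'Accepted' example satisfies: |first − second| ≤ 3. None of the 'Rejected' examples do.
Accepted: [11, 12], since |11−12| = 1.
Accepted: [12, 10], since |12−10| = 2.

Accepted, Accepted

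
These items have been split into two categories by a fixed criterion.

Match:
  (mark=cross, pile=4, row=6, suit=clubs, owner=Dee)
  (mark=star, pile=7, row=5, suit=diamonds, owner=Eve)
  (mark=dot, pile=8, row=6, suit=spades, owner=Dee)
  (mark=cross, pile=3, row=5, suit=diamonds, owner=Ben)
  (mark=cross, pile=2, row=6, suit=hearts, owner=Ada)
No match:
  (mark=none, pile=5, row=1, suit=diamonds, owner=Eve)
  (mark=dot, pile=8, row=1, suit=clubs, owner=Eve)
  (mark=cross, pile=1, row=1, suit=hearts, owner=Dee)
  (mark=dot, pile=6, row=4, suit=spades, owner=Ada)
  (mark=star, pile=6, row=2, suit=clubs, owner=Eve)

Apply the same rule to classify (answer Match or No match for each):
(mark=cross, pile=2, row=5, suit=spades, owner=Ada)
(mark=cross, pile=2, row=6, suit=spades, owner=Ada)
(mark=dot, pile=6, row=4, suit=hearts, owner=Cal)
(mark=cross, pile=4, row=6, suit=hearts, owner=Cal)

Match, Match, No match, Match

The distinguishing property — row ≥ 5 — holds for all the 'Match' cases and none of the 'No match' cases.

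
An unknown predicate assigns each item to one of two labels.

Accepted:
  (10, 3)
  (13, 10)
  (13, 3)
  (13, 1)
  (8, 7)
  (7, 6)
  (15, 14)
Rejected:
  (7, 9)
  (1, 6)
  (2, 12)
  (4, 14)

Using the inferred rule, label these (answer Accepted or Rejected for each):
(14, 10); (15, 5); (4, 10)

Accepted, Accepted, Rejected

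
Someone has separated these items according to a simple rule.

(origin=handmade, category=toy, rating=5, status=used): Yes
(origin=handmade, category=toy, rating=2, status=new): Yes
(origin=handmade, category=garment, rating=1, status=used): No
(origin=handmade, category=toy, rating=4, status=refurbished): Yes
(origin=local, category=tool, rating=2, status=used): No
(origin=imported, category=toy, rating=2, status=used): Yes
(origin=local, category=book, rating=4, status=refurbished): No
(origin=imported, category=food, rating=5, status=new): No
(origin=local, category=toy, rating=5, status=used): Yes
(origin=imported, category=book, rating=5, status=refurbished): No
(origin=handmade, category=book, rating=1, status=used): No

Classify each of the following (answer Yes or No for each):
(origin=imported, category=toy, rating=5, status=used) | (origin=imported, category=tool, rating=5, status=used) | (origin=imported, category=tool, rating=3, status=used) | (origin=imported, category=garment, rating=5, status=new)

Yes, No, No, No

All 'Yes' examples share one property — category is toy — and every 'No' example lacks it.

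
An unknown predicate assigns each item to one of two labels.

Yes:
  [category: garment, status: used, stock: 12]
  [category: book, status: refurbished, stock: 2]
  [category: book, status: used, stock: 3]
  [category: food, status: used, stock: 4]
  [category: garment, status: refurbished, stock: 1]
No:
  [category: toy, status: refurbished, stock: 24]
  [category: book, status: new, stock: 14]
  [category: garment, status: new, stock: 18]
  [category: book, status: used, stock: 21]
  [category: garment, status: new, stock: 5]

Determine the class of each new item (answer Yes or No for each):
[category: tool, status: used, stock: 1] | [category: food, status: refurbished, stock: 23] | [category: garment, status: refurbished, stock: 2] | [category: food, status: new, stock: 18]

Yes, No, Yes, No

The pattern is that an item is 'Yes' exactly when: stock ≤ 4 OR stock = 12.
[category: tool, status: used, stock: 1]: stock = 1, fits → Yes. [category: food, status: refurbished, stock: 23]: stock = 23, does not fit → No. [category: garment, status: refurbished, stock: 2]: stock = 2, fits → Yes. [category: food, status: new, stock: 18]: stock = 18, does not fit → No.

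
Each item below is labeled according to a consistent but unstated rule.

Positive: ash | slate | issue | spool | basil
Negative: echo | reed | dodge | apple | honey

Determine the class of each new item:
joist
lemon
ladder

Positive, Negative, Negative

All 'Positive' examples share one property — contains 's' — and every 'Negative' example lacks it.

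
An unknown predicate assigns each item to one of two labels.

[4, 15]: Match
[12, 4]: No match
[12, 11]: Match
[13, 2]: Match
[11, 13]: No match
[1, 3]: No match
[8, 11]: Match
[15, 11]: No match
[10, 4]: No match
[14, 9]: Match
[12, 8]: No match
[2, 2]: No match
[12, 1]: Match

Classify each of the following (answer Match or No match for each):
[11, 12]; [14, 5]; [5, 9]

Comparing the two groups points to one rule — sum is odd.
[11, 12]: 11+12 = 23, passes → Match. [14, 5]: 14+5 = 19, passes → Match. [5, 9]: 5+9 = 14, doesn't match → No match.

Match, Match, No match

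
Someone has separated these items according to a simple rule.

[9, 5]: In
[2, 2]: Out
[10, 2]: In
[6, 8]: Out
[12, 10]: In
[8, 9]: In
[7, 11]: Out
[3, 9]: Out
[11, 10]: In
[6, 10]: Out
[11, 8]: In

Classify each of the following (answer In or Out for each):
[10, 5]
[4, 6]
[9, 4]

In, Out, In

A rule that fits every label: first ≥ 8 — true of each 'In' example, false of each 'Out' one.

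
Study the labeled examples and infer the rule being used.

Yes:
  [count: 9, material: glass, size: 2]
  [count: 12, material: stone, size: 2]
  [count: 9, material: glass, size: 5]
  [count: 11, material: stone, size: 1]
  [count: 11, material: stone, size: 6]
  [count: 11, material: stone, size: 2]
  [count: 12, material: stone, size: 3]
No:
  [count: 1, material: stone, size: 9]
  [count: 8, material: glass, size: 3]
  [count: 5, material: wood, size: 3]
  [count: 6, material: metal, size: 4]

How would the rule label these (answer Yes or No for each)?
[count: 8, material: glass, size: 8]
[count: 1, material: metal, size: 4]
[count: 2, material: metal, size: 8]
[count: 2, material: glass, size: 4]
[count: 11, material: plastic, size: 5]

No, No, No, No, Yes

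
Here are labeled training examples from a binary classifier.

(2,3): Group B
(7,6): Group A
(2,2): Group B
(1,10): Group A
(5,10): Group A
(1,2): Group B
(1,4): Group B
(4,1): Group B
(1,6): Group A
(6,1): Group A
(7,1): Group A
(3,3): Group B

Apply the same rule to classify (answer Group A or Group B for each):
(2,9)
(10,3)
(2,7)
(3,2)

Group A, Group A, Group A, Group B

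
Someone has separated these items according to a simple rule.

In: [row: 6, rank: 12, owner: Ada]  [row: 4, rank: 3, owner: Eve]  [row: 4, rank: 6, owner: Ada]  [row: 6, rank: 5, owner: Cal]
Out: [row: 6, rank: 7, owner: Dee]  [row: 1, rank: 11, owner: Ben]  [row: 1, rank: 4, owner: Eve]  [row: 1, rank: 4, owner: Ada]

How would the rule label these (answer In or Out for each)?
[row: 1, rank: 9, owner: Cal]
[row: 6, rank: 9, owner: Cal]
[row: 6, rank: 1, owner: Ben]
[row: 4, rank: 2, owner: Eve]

Out, In, In, In

The common property of the 'In' items is: row ≥ 4 AND rank ≠ 7. No 'Out' item has it.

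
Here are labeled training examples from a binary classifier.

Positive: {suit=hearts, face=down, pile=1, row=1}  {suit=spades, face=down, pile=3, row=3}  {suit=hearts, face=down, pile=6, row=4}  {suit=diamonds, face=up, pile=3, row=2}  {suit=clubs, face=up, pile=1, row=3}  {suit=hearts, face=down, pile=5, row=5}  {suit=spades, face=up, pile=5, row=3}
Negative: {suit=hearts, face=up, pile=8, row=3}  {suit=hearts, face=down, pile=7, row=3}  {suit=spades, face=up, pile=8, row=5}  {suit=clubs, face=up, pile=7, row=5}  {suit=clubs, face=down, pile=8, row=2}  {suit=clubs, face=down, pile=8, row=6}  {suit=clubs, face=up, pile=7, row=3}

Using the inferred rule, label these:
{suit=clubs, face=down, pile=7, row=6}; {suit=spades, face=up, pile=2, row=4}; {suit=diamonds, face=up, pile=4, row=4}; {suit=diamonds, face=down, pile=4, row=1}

Negative, Positive, Positive, Positive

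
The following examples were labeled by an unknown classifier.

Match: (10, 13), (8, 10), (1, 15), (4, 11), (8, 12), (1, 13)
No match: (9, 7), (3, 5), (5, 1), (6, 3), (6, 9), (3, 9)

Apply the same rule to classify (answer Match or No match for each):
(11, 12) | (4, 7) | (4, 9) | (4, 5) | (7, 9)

Every 'Match' example satisfies: second ≥ 10. None of the 'No match' examples do.

Match, No match, No match, No match, No match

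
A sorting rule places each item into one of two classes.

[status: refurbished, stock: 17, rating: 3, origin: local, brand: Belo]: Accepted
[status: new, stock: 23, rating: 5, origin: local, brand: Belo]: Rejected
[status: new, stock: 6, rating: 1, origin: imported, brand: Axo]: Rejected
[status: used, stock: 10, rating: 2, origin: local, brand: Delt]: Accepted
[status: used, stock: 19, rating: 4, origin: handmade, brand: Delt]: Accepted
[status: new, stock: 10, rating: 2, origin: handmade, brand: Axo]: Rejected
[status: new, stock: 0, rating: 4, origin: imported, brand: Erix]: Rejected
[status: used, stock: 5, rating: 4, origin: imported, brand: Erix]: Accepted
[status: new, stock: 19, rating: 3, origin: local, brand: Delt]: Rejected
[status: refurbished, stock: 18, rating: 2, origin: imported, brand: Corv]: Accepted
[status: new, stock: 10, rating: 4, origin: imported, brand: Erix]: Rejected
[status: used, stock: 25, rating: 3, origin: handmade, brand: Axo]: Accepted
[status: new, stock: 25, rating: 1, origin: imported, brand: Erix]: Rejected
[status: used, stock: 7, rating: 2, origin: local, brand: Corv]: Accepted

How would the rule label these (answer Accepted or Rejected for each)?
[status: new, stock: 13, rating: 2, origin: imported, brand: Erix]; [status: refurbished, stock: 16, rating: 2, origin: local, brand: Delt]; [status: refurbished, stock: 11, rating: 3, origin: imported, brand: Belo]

Rejected, Accepted, Accepted

All 'Accepted' examples share one property — status is not new — and every 'Rejected' example lacks it.
[status: new, stock: 13, rating: 2, origin: imported, brand: Erix]: status is new, does not pass → Rejected. [status: refurbished, stock: 16, rating: 2, origin: local, brand: Delt]: status is refurbished, has this property → Accepted. [status: refurbished, stock: 11, rating: 3, origin: imported, brand: Belo]: status is refurbished, has this property → Accepted.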